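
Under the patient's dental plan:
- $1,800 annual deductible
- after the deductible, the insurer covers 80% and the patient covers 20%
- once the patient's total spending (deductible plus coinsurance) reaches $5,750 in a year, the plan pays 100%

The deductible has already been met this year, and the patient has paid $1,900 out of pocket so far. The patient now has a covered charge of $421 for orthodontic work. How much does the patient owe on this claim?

$84.20

With the deductible met, the entire $421 is subject to coinsurance.
Patient's 20% share of $421 is $84.20.
Year-to-date out-of-pocket becomes $1,900 + $84.20 = $1,984.20, still under the $5,750 maximum, so no cap applies.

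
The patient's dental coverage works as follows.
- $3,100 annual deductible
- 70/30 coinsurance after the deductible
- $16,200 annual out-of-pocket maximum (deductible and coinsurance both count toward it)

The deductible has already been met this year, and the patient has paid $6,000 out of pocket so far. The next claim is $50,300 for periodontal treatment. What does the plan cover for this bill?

The deductible is already satisfied, so the full bill goes to coinsurance.
30% of $50,300 = $15,090 falls to the patient.
Year-to-date out-of-pocket would reach $6,000 + $15,090 = $21,090, above the $16,200 maximum, so the patient pays only $16,200 − $6,000 = $10,200.
Insurer pays the balance: $50,300 − $10,200 = $40,100.

$40,100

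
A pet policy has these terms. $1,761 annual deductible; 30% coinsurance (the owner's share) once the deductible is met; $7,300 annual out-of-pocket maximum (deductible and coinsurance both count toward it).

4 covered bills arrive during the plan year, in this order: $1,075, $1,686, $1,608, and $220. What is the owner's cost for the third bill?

Bill 1, $1,075: all of it applies to the deductible. Owner pays $1,075; OOP now $1,075.
Bill 2, $1,686: $686 to deductible, leaving $1,000; owner's 30% is $300. Cost to owner: $986. OOP to date $2,061.
Bill 3, $1,608: deductible met; 30% of $1,608 = $482.40. Owner pays $482.40; OOP now $2,543.40.

$482.40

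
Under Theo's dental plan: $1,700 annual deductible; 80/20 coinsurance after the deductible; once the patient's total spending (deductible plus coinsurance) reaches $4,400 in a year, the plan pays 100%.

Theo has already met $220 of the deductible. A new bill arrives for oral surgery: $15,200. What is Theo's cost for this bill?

$4,180

$220 of the $1,700 deductible is already met, leaving $1,480.
That leaves $15,200 − $1,480 = $13,720 for coinsurance.
Coinsurance: $13,720 × 20% = $2,744.
So the patient owes $1,480 + $2,744 = $4,224 before any cap.
Adding $4,224 to the $220 already spent would give $4,444, which exceeds the $4,400 cap; the patient pays just $4,400 − $220 = $4,180.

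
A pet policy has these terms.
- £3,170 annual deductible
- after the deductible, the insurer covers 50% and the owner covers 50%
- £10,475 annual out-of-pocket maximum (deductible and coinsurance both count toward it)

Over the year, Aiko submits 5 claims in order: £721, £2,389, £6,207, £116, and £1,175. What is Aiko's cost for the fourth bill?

Claim 1 (£721): all of it applies to the deductible. Cost to owner: £721. OOP to date £721.
Claim 2 (£2,389): fully absorbed by the deductible. Owner pays £2,389; OOP now £3,110.
Claim 3 (£6,207): £60 finishes the deductible; £6,147 goes to coinsurance; coinsurance £6,147 × 50% = £3,073.50. Cost to owner: £3,133.50. OOP to date £6,243.50.
Claim 4 (£116): 50% coinsurance on £116 = £58. Owner owes £58 (running OOP £6,301.50).

£58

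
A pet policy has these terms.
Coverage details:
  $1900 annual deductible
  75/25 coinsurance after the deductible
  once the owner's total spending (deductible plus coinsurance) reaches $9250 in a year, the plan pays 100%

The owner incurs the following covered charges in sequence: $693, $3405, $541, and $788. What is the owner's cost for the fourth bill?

$197

Claim 1 ($693): fully absorbed by the deductible. Owner pays $693; OOP now $693.
Claim 2 ($3405): deductible takes $1207, $2198 remains; coinsurance $2198 × 25% = $549.50. Cost to owner: $1756.50. OOP to date $2449.50.
Claim 3 ($541): deductible already satisfied, so owner's share is 25% × $541 = $135.25. Owner owes $135.25 (running OOP $2584.75).
Claim 4 ($788): deductible met; 25% of $788 = $197. Cost to owner: $197. OOP to date $2781.75.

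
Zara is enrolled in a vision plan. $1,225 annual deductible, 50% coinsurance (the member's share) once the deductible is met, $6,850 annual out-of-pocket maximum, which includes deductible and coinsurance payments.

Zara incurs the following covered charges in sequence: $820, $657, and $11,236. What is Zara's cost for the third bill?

#1 ($820): entire amount goes to the deductible. Cost to member: $820. OOP to date $820.
#2 ($657): $405 finishes the deductible; $252 goes to coinsurance; member's 50% is $126. Member owes $531 (running OOP $1,351).
#3 ($11,236): deductible met; 50% of $11,236 = $5,618. That would push OOP to $6,969, over the $6,850 cap, so member pays $6,850 − $1,351 = $5,499.

$5,499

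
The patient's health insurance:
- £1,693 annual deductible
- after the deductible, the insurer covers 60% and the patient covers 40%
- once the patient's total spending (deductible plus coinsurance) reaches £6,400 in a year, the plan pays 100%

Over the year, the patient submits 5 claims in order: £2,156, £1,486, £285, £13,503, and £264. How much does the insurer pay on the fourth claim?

£9,689.60

Claim 1 — £2,156: £1,693 finishes the deductible; £463 goes to coinsurance; 40% of £463 = £185.20. Cost to patient: £1,878.20. OOP to date £1,878.20. Insurer: £2,156 − £1,878.20 = £277.80.
Claim 2 — £1,486: deductible already satisfied, so patient's share is 40% × £1,486 = £594.40. Patient owes £594.40 (running OOP £2,472.60). Insurer: £1,486 − £594.40 = £891.60.
Claim 3 — £285: 40% coinsurance on £285 = £114. Patient owes £114 (running OOP £2,586.60). Plan pays £285 − £114 = £171.
Claim 4 — £13,503: deductible already satisfied, so patient's share is 40% × £13,503 = £5,401.20. OOP would hit £7,987.80 > £6,400, so the cap limits the patient to £6,400 − £2,586.60 = £3,813.40. Insurer: £13,503 − £3,813.40 = £9,689.60.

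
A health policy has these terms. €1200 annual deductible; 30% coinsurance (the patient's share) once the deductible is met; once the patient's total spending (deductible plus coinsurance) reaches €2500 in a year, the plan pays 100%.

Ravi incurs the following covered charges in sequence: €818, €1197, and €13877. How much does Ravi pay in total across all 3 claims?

€2500

Bill 1, €818: all of it applies to the deductible. Patient owes €818 (running OOP €818).
Bill 2, €1197: deductible takes €382, €815 remains; coinsurance €815 × 30% = €244.50. Patient pays €626.50; OOP now €1444.50.
Bill 3, €13877: deductible met; 30% of €13877 = €4163.10. That would push OOP to €5607.60, over the €2500 cap, so patient pays €2500 − €1444.50 = €1055.50.
Total paid by the patient: €818 + €626.50 + €1055.50 = €2500.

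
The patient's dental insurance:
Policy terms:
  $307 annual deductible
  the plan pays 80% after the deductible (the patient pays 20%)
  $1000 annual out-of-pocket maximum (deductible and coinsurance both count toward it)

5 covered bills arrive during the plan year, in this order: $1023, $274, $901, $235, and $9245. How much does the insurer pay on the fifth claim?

Claim 1 — $1023: $307 finishes the deductible; $716 goes to coinsurance; coinsurance $716 × 20% = $143.20. Cost to patient: $450.20. OOP to date $450.20. Insurer: $1023 − $450.20 = $572.80.
Claim 2 — $274: deductible met; 20% of $274 = $54.80. Patient pays $54.80; OOP now $505. Plan pays $274 − $54.80 = $219.20.
Claim 3 — $901: deductible met; 20% of $901 = $180.20. Patient owes $180.20 (running OOP $685.20). Plan pays $901 − $180.20 = $720.80.
Claim 4 — $235: deductible met; 20% of $235 = $47. Cost to patient: $47. OOP to date $732.20. Plan pays $235 − $47 = $188.
Claim 5 — $9245: 20% coinsurance on $9245 = $1849. That would push OOP to $2581.20, over the $1000 cap, so patient pays $1000 − $732.20 = $267.80. Insurer: $9245 − $267.80 = $8977.20.

$8977.20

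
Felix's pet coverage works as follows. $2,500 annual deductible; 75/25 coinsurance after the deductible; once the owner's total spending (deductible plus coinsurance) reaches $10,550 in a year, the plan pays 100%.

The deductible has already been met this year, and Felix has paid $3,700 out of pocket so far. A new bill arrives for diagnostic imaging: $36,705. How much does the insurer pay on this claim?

$29,855

The deductible is already satisfied, so the full bill goes to coinsurance.
25% of $36,705 = $9,176.25 falls to the owner.
Adding $9,176.25 to the $3,700 already spent would give $12,876.25, which exceeds the $10,550 cap; the owner pays just $10,550 − $3,700 = $6,850.
The plan picks up $36,705 − $6,850 = $29,855.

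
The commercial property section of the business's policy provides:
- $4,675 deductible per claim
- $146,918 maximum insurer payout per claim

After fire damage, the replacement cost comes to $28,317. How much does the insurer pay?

Subtract the deductible: $28,317 − $4,675 = $23,642.
That's under the $146,918 cap, so the insurer reimburses the full $23,642.

$23,642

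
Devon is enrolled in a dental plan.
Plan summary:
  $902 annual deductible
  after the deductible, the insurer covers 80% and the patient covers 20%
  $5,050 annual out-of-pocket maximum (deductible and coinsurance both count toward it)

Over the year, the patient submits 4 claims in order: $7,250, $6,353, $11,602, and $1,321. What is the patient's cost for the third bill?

Claim 1 — $7,250: $902 to deductible, leaving $6,348; 20% of $6,348 = $1,269.60. Patient pays $2,171.60; OOP now $2,171.60.
Claim 2 — $6,353: deductible met; 20% of $6,353 = $1,270.60. Cost to patient: $1,270.60. OOP to date $3,442.20.
Claim 3 — $11,602: 20% coinsurance on $11,602 = $2,320.40. Adding that to $3,442.20 gives $5,762.60, past the $5,050 cap; patient pays only $5,050 − $3,442.20 = $1,607.80.

$1,607.80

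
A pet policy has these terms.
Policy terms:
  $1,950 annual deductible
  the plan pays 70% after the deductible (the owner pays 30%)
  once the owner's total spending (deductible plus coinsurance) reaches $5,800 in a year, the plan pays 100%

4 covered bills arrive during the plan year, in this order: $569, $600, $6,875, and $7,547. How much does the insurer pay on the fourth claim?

$5,525.20

Claim 1 — $569: all of it applies to the deductible. Owner owes $569 (running OOP $569). Plan pays $569 − $569 = $0.
Claim 2 — $600: fully absorbed by the deductible. Owner pays $600; OOP now $1,169. Plan pays $600 − $600 = $0.
Claim 3 — $6,875: deductible takes $781, $6,094 remains; coinsurance $6,094 × 30% = $1,828.20. Cost to owner: $2,609.20. OOP to date $3,778.20. Insurer: $6,875 − $2,609.20 = $4,265.80.
Claim 4 — $7,547: 30% coinsurance on $7,547 = $2,264.10. That would push OOP to $6,042.30, over the $5,800 cap, so owner pays $5,800 − $3,778.20 = $2,021.80. Plan pays $7,547 − $2,021.80 = $5,525.20.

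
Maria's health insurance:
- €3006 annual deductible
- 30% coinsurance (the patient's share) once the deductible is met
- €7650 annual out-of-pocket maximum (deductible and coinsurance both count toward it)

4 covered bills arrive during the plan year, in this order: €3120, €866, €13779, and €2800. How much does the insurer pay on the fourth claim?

Bill 1, €3120: deductible takes €3006, €114 remains; coinsurance €114 × 30% = €34.20. Patient owes €3040.20 (running OOP €3040.20). Insurer: €3120 − €3040.20 = €79.80.
Bill 2, €866: deductible already satisfied, so patient's share is 30% × €866 = €259.80. Patient pays €259.80; OOP now €3300. Plan pays €866 − €259.80 = €606.20.
Bill 3, €13779: deductible met; 30% of €13779 = €4133.70. Patient owes €4133.70 (running OOP €7433.70). Plan pays €13779 − €4133.70 = €9645.30.
Bill 4, €2800: deductible already satisfied, so patient's share is 30% × €2800 = €840. Adding that to €7433.70 gives €8273.70, past the €7650 cap; patient pays only €7650 − €7433.70 = €216.30. Plan pays €2800 − €216.30 = €2583.70.

€2583.70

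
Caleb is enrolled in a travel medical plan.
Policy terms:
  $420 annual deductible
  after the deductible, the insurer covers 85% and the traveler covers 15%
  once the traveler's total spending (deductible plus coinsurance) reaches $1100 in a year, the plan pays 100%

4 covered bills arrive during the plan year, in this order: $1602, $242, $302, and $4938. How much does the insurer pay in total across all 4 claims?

$5984

#1 ($1602): $420 to deductible, leaving $1182; 15% of $1182 = $177.30. Cost to traveler: $597.30. OOP to date $597.30. Insurer: $1602 − $597.30 = $1004.70.
#2 ($242): deductible met; 15% of $242 = $36.30. Traveler owes $36.30 (running OOP $633.60). Plan pays $242 − $36.30 = $205.70.
#3 ($302): deductible already satisfied, so traveler's share is 15% × $302 = $45.30. Traveler pays $45.30; OOP now $678.90. Insurer: $302 − $45.30 = $256.70.
#4 ($4938): deductible met; 15% of $4938 = $740.70. That would push OOP to $1419.60, over the $1100 cap, so traveler pays $1100 − $678.90 = $421.10. Plan pays $4938 − $421.10 = $4516.90.
Insurer total = bills − traveler's total = $7084 − $1100 = $5984.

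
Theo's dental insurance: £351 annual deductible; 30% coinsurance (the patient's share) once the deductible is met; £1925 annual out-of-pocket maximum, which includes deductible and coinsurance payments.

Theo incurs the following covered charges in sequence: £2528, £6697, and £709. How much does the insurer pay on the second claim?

£5776.10

#1 (£2528): £351 finishes the deductible; £2177 goes to coinsurance; coinsurance £2177 × 30% = £653.10. Patient owes £1004.10 (running OOP £1004.10). Insurer: £2528 − £1004.10 = £1523.90.
#2 (£6697): deductible already satisfied, so patient's share is 30% × £6697 = £2009.10. OOP would hit £3013.20 > £1925, so the cap limits the patient to £1925 − £1004.10 = £920.90. Plan pays £6697 − £920.90 = £5776.10.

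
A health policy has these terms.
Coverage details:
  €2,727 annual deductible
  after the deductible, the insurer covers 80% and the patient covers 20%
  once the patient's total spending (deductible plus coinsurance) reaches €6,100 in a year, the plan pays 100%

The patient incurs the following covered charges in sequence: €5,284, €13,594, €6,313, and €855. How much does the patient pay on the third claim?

€142.80

Claim 1 (€5,284): deductible takes €2,727, €2,557 remains; coinsurance €2,557 × 20% = €511.40. Patient pays €3,238.40; OOP now €3,238.40.
Claim 2 (€13,594): deductible met; 20% of €13,594 = €2,718.80. Cost to patient: €2,718.80. OOP to date €5,957.20.
Claim 3 (€6,313): deductible met; 20% of €6,313 = €1,262.60. OOP would hit €7,219.80 > €6,100, so the cap limits the patient to €6,100 − €5,957.20 = €142.80.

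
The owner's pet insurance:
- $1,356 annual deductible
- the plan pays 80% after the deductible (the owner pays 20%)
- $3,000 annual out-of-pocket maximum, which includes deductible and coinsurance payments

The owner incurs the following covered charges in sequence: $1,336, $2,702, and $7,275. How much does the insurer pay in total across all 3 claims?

Claim 1 ($1,336): entire amount goes to the deductible. Owner pays $1,336; OOP now $1,336. Insurer: $1,336 − $1,336 = $0.
Claim 2 ($2,702): deductible takes $20, $2,682 remains; 20% of $2,682 = $536.40. Owner owes $556.40 (running OOP $1,892.40). Insurer: $2,702 − $556.40 = $2,145.60.
Claim 3 ($7,275): 20% coinsurance on $7,275 = $1,455. Adding that to $1,892.40 gives $3,347.40, past the $3,000 cap; owner pays only $3,000 − $1,892.40 = $1,107.60. Insurer: $7,275 − $1,107.60 = $6,167.40.
Insurer total = bills − owner's total = $11,313 − $3,000 = $8,313.

$8,313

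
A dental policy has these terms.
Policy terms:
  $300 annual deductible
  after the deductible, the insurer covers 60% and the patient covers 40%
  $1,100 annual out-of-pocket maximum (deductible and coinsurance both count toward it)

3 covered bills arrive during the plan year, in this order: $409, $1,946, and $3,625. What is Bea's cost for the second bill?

$756.40

Claim 1 — $409: $300 finishes the deductible; $109 goes to coinsurance; 40% of $109 = $43.60. Cost to patient: $343.60. OOP to date $343.60.
Claim 2 — $1,946: 40% coinsurance on $1,946 = $778.40. Adding that to $343.60 gives $1,122, past the $1,100 cap; patient pays only $1,100 − $343.60 = $756.40.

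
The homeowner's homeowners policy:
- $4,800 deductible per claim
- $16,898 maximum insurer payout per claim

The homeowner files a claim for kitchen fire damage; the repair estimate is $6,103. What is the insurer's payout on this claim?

$1,303

Less the $4,800 deductible: $6,103 − $4,800 = $1,303.
$1,303 ≤ $16,898, so the limit doesn't bind; insurer pays $1,303.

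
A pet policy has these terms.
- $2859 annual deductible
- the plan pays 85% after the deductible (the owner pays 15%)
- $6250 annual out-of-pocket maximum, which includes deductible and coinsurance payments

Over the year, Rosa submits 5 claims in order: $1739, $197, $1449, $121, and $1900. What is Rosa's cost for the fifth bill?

Claim 1 — $1739: all of it applies to the deductible. Owner owes $1739 (running OOP $1739).
Claim 2 — $197: all of it applies to the deductible. Cost to owner: $197. OOP to date $1936.
Claim 3 — $1449: $923 finishes the deductible; $526 goes to coinsurance; 15% of $526 = $78.90. Cost to owner: $1001.90. OOP to date $2937.90.
Claim 4 — $121: deductible met; 15% of $121 = $18.15. Owner pays $18.15; OOP now $2956.05.
Claim 5 — $1900: deductible already satisfied, so owner's share is 15% × $1900 = $285. Cost to owner: $285. OOP to date $3241.05.

$285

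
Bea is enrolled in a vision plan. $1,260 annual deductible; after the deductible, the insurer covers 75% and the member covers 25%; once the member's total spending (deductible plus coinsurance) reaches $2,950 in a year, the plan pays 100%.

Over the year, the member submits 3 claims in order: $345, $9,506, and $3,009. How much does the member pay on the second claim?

$2,605

#1 ($345): entire amount goes to the deductible. Member owes $345 (running OOP $345).
#2 ($9,506): $915 finishes the deductible; $8,591 goes to coinsurance; coinsurance $8,591 × 25% = $2,147.75. Deductible plus coinsurance: $915 + $2,147.75 = $3,062.75. That would push OOP to $3,407.75, over the $2,950 cap, so member pays $2,950 − $345 = $2,605.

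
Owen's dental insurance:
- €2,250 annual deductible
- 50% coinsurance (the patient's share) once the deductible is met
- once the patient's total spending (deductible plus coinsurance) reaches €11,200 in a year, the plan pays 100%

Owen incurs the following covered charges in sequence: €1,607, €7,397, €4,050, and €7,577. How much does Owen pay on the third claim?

€2,025

Claim 1 — €1,607: all of it applies to the deductible. Cost to patient: €1,607. OOP to date €1,607.
Claim 2 — €7,397: €643 finishes the deductible; €6,754 goes to coinsurance; coinsurance €6,754 × 50% = €3,377. Patient pays €4,020; OOP now €5,627.
Claim 3 — €4,050: deductible met; 50% of €4,050 = €2,025. Cost to patient: €2,025. OOP to date €7,652.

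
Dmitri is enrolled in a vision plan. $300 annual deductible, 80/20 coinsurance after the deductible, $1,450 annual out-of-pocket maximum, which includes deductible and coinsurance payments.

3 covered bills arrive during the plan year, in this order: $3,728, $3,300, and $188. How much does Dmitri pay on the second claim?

$464.40

Claim 1 ($3,728): deductible takes $300, $3,428 remains; member's 20% is $685.60. Member pays $985.60; OOP now $985.60.
Claim 2 ($3,300): 20% coinsurance on $3,300 = $660. Adding that to $985.60 gives $1,645.60, past the $1,450 cap; member pays only $1,450 − $985.60 = $464.40.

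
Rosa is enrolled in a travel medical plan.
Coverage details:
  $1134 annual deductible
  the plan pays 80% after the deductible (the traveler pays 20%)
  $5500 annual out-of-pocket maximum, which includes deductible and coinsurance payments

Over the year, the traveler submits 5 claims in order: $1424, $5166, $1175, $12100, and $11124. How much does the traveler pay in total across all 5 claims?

$5500

Claim 1 ($1424): $1134 finishes the deductible; $290 goes to coinsurance; traveler's 20% is $58. Traveler pays $1192; OOP now $1192.
Claim 2 ($5166): deductible already satisfied, so traveler's share is 20% × $5166 = $1033.20. Traveler owes $1033.20 (running OOP $2225.20).
Claim 3 ($1175): deductible already satisfied, so traveler's share is 20% × $1175 = $235. Traveler pays $235; OOP now $2460.20.
Claim 4 ($12100): deductible already satisfied, so traveler's share is 20% × $12100 = $2420. Cost to traveler: $2420. OOP to date $4880.20.
Claim 5 ($11124): deductible already satisfied, so traveler's share is 20% × $11124 = $2224.80. OOP would hit $7105 > $5500, so the cap limits the traveler to $5500 − $4880.20 = $619.80.
Total paid by the traveler: $1192 + $1033.20 + $235 + $2420 + $619.80 = $5500.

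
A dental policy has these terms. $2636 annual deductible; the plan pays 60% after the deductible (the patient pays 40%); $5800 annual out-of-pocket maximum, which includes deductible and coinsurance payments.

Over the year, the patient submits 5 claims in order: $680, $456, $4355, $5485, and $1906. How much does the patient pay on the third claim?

Bill 1, $680: entire amount goes to the deductible. Patient owes $680 (running OOP $680).
Bill 2, $456: fully absorbed by the deductible. Cost to patient: $456. OOP to date $1136.
Bill 3, $4355: $1500 finishes the deductible; $2855 goes to coinsurance; patient's 40% is $1142. Cost to patient: $2642. OOP to date $3778.

$2642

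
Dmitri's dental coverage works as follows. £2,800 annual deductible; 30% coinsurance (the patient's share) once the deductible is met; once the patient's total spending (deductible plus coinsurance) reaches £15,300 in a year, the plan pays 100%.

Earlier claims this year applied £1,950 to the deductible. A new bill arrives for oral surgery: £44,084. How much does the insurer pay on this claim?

Deductible still to meet: £2,800 − £1,950 = £850.
The remaining £43,234 (= £44,084 − £850) moves to coinsurance.
Patient's 30% share of £43,234 is £12,970.20.
That puts the patient's cost at £850 + £12,970.20 = £13,820.20 before any cap.
Adding £13,820.20 to the £1,950 already spent would give £15,770.20, which exceeds the £15,300 cap; the patient pays just £15,300 − £1,950 = £13,350.
The insurer covers the remainder: £44,084 − £13,350 = £30,734.

£30,734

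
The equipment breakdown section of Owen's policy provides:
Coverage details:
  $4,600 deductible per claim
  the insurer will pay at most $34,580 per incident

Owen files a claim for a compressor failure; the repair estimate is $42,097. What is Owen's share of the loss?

$7,517

Less the $4,600 deductible: $42,097 − $4,600 = $37,497.
$37,497 exceeds the $34,580 limit, so the insurer pays the limit: $34,580.
The business owner bears the rest of the original loss: $42,097 − $34,580 = $7,517.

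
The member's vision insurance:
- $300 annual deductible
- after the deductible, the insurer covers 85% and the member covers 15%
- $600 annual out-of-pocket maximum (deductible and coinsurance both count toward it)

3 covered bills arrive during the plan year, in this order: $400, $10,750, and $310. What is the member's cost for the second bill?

$285

Bill 1, $400: deductible takes $300, $100 remains; member's 15% is $15. Cost to member: $315. OOP to date $315.
Bill 2, $10,750: 15% coinsurance on $10,750 = $1,612.50. Adding that to $315 gives $1,927.50, past the $600 cap; member pays only $600 − $315 = $285.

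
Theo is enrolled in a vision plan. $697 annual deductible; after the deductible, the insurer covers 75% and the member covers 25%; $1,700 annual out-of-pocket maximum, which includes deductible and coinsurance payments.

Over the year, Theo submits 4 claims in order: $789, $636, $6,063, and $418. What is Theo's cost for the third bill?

$821

Bill 1, $789: deductible takes $697, $92 remains; 25% of $92 = $23. Cost to member: $720. OOP to date $720.
Bill 2, $636: 25% coinsurance on $636 = $159. Member owes $159 (running OOP $879).
Bill 3, $6,063: 25% coinsurance on $6,063 = $1,515.75. That would push OOP to $2,394.75, over the $1,700 cap, so member pays $1,700 − $879 = $821.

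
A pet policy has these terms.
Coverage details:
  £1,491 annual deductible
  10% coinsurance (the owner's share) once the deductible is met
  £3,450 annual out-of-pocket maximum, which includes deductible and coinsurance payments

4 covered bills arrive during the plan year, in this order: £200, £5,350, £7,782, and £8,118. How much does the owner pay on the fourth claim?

£774.90

Claim 1 (£200): all of it applies to the deductible. Cost to owner: £200. OOP to date £200.
Claim 2 (£5,350): £1,291 finishes the deductible; £4,059 goes to coinsurance; owner's 10% is £405.90. Owner owes £1,696.90 (running OOP £1,896.90).
Claim 3 (£7,782): 10% coinsurance on £7,782 = £778.20. Owner pays £778.20; OOP now £2,675.10.
Claim 4 (£8,118): deductible met; 10% of £8,118 = £811.80. Adding that to £2,675.10 gives £3,486.90, past the £3,450 cap; owner pays only £3,450 − £2,675.10 = £774.90.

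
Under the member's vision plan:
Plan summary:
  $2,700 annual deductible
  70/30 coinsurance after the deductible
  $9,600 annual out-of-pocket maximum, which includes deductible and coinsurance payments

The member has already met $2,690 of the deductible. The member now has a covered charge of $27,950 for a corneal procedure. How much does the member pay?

Deductible still to meet: $2,700 − $2,690 = $10.
That leaves $27,950 − $10 = $27,940 for coinsurance.
Coinsurance: $27,940 × 30% = $8,382.
So the member owes $10 + $8,382 = $8,392 before any cap.
Adding $8,392 to the $2,690 already spent would give $11,082, which exceeds the $9,600 cap; the member pays just $9,600 − $2,690 = $6,910.

$6,910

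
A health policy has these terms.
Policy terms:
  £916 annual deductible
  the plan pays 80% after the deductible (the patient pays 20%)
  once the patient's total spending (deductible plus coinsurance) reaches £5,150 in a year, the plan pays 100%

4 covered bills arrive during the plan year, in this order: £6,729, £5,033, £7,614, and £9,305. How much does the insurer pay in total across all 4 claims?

#1 (£6,729): £916 finishes the deductible; £5,813 goes to coinsurance; coinsurance £5,813 × 20% = £1,162.60. Patient pays £2,078.60; OOP now £2,078.60. Plan pays £6,729 − £2,078.60 = £4,650.40.
#2 (£5,033): deductible already satisfied, so patient's share is 20% × £5,033 = £1,006.60. Patient pays £1,006.60; OOP now £3,085.20. Plan pays £5,033 − £1,006.60 = £4,026.40.
#3 (£7,614): deductible already satisfied, so patient's share is 20% × £7,614 = £1,522.80. Patient owes £1,522.80 (running OOP £4,608). Insurer: £7,614 − £1,522.80 = £6,091.20.
#4 (£9,305): deductible already satisfied, so patient's share is 20% × £9,305 = £1,861. OOP would hit £6,469 > £5,150, so the cap limits the patient to £5,150 − £4,608 = £542. Plan pays £9,305 − £542 = £8,763.
Insurer total = bills − patient's total = £28,681 − £5,150 = £23,531.

£23,531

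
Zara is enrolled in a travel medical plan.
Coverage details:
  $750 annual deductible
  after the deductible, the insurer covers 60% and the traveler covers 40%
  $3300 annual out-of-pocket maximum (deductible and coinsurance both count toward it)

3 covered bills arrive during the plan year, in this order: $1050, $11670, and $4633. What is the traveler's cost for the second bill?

Claim 1 ($1050): deductible takes $750, $300 remains; coinsurance $300 × 40% = $120. Traveler pays $870; OOP now $870.
Claim 2 ($11670): 40% coinsurance on $11670 = $4668. OOP would hit $5538 > $3300, so the cap limits the traveler to $3300 − $870 = $2430.

$2430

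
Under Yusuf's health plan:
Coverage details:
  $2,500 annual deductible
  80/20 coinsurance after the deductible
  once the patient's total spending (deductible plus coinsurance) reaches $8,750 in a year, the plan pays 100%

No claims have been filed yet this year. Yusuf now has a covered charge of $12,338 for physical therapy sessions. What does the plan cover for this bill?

Nothing has been paid toward the $2,500 deductible, so the first $2,500 of this charge is applied there.
After the $2,500 deductible portion, $12,338 − $2,500 = $9,838 is subject to coinsurance.
20% of $9,838 = $1,967.60 falls to the patient.
So the patient owes $2,500 + $1,967.60 = $4,467.60 before any cap.
Cumulative spending $0 + $4,467.60 = $4,467.60 stays under the $8,750 maximum.
The plan picks up $12,338 − $4,467.60 = $7,870.40.

$7,870.40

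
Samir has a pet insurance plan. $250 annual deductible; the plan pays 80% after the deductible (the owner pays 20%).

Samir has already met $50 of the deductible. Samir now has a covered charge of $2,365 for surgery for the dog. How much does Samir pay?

Remaining deductible: $250 − $50 = $200.
After the $200 deductible portion, $2,365 − $200 = $2,165 is subject to coinsurance.
Coinsurance: $2,165 × 20% = $433.
So the owner owes $200 + $433 = $633.

$633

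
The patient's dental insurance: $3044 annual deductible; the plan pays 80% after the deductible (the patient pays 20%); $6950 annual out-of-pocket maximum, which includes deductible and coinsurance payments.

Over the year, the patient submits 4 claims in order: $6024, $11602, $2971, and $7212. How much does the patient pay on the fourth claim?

#1 ($6024): deductible takes $3044, $2980 remains; 20% of $2980 = $596. Cost to patient: $3640. OOP to date $3640.
#2 ($11602): deductible already satisfied, so patient's share is 20% × $11602 = $2320.40. Cost to patient: $2320.40. OOP to date $5960.40.
#3 ($2971): deductible met; 20% of $2971 = $594.20. Cost to patient: $594.20. OOP to date $6554.60.
#4 ($7212): 20% coinsurance on $7212 = $1442.40. That would push OOP to $7997, over the $6950 cap, so patient pays $6950 − $6554.60 = $395.40.

$395.40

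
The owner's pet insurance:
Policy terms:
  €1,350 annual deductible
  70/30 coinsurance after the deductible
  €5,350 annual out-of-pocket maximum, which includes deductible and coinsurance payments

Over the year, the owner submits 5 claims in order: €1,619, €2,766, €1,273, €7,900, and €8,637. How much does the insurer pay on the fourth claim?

€5,530

#1 (€1,619): deductible takes €1,350, €269 remains; 30% of €269 = €80.70. Owner owes €1,430.70 (running OOP €1,430.70). Insurer: €1,619 − €1,430.70 = €188.30.
#2 (€2,766): deductible met; 30% of €2,766 = €829.80. Owner owes €829.80 (running OOP €2,260.50). Insurer: €2,766 − €829.80 = €1,936.20.
#3 (€1,273): 30% coinsurance on €1,273 = €381.90. Owner owes €381.90 (running OOP €2,642.40). Insurer: €1,273 − €381.90 = €891.10.
#4 (€7,900): deductible met; 30% of €7,900 = €2,370. Cost to owner: €2,370. OOP to date €5,012.40. Plan pays €7,900 − €2,370 = €5,530.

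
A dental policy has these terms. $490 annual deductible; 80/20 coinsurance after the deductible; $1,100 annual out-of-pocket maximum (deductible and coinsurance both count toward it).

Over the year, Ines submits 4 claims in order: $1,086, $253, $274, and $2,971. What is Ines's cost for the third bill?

$54.80

Bill 1, $1,086: $490 finishes the deductible; $596 goes to coinsurance; coinsurance $596 × 20% = $119.20. Patient pays $609.20; OOP now $609.20.
Bill 2, $253: 20% coinsurance on $253 = $50.60. Patient owes $50.60 (running OOP $659.80).
Bill 3, $274: deductible met; 20% of $274 = $54.80. Cost to patient: $54.80. OOP to date $714.60.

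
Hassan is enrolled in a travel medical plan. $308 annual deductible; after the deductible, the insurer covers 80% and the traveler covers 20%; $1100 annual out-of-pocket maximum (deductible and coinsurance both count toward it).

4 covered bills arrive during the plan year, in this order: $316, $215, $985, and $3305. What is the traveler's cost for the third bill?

#1 ($316): $308 to deductible, leaving $8; 20% of $8 = $1.60. Cost to traveler: $309.60. OOP to date $309.60.
#2 ($215): 20% coinsurance on $215 = $43. Traveler pays $43; OOP now $352.60.
#3 ($985): deductible already satisfied, so traveler's share is 20% × $985 = $197. Cost to traveler: $197. OOP to date $549.60.

$197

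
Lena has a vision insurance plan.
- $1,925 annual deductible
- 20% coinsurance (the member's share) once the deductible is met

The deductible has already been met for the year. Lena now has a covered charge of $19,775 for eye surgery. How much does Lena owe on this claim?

With the deductible met, the entire $19,775 is subject to coinsurance.
20% of $19,775 = $3,955 falls to the member.

$3,955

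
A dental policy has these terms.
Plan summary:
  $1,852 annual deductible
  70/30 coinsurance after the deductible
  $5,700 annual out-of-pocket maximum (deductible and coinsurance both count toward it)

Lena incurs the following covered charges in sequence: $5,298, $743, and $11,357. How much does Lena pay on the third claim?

$2,591.30

Claim 1 — $5,298: $1,852 to deductible, leaving $3,446; coinsurance $3,446 × 30% = $1,033.80. Cost to patient: $2,885.80. OOP to date $2,885.80.
Claim 2 — $743: 30% coinsurance on $743 = $222.90. Patient pays $222.90; OOP now $3,108.70.
Claim 3 — $11,357: deductible met; 30% of $11,357 = $3,407.10. That would push OOP to $6,515.80, over the $5,700 cap, so patient pays $5,700 − $3,108.70 = $2,591.30.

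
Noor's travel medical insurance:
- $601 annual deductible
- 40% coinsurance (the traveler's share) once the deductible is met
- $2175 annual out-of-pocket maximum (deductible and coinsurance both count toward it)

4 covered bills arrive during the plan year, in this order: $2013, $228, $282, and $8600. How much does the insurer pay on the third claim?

$169.20

#1 ($2013): $601 to deductible, leaving $1412; traveler's 40% is $564.80. Cost to traveler: $1165.80. OOP to date $1165.80. Plan pays $2013 − $1165.80 = $847.20.
#2 ($228): 40% coinsurance on $228 = $91.20. Traveler owes $91.20 (running OOP $1257). Plan pays $228 − $91.20 = $136.80.
#3 ($282): deductible met; 40% of $282 = $112.80. Cost to traveler: $112.80. OOP to date $1369.80. Plan pays $282 − $112.80 = $169.20.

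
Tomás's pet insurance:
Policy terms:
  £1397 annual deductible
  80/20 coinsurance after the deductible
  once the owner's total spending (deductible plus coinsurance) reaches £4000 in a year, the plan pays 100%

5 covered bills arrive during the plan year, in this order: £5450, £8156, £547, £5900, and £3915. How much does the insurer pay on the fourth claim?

£5848.20

#1 (£5450): £1397 to deductible, leaving £4053; 20% of £4053 = £810.60. Owner pays £2207.60; OOP now £2207.60. Insurer: £5450 − £2207.60 = £3242.40.
#2 (£8156): 20% coinsurance on £8156 = £1631.20. Cost to owner: £1631.20. OOP to date £3838.80. Plan pays £8156 − £1631.20 = £6524.80.
#3 (£547): 20% coinsurance on £547 = £109.40. Owner pays £109.40; OOP now £3948.20. Plan pays £547 − £109.40 = £437.60.
#4 (£5900): deductible met; 20% of £5900 = £1180. Adding that to £3948.20 gives £5128.20, past the £4000 cap; owner pays only £4000 − £3948.20 = £51.80. Plan pays £5900 − £51.80 = £5848.20.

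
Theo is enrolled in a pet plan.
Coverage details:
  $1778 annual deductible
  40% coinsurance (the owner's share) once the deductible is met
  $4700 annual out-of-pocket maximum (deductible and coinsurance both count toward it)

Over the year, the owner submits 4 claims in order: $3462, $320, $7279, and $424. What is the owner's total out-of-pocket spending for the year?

$4700

#1 ($3462): $1778 finishes the deductible; $1684 goes to coinsurance; owner's 40% is $673.60. Owner pays $2451.60; OOP now $2451.60.
#2 ($320): 40% coinsurance on $320 = $128. Owner pays $128; OOP now $2579.60.
#3 ($7279): 40% coinsurance on $7279 = $2911.60. OOP would hit $5491.20 > $4700, so the cap limits the owner to $4700 − $2579.60 = $2120.40.
#4 ($424): deductible already satisfied, so owner's share is 40% × $424 = $169.60. Adding that to $4700 gives $4869.60, past the $4700 cap; owner pays only $4700 − $4700 = $0.
Summing the owner's payments: $2451.60 + $128 + $2120.40 + $0 = $4700.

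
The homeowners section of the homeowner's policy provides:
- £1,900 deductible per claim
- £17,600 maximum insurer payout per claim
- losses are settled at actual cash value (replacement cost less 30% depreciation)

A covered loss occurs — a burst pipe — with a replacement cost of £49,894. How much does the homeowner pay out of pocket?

At 30% depreciation, ACV = £49,894 − £14,968.20 = £34,925.80.
Subtract the deductible: £34,925.80 − £1,900 = £33,025.80.
£33,025.80 exceeds the £17,600 limit, so the insurer pays the limit: £17,600.
Out of pocket: £49,894 − £17,600 = £32,294.

£32,294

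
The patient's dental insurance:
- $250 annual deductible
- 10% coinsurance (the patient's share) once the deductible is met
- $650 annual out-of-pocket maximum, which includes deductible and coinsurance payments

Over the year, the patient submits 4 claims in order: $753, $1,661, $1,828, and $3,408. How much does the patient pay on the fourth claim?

$0.80

Claim 1 — $753: $250 finishes the deductible; $503 goes to coinsurance; 10% of $503 = $50.30. Cost to patient: $300.30. OOP to date $300.30.
Claim 2 — $1,661: deductible already satisfied, so patient's share is 10% × $1,661 = $166.10. Patient pays $166.10; OOP now $466.40.
Claim 3 — $1,828: deductible already satisfied, so patient's share is 10% × $1,828 = $182.80. Patient pays $182.80; OOP now $649.20.
Claim 4 — $3,408: deductible already satisfied, so patient's share is 10% × $3,408 = $340.80. OOP would hit $990 > $650, so the cap limits the patient to $650 − $649.20 = $0.80.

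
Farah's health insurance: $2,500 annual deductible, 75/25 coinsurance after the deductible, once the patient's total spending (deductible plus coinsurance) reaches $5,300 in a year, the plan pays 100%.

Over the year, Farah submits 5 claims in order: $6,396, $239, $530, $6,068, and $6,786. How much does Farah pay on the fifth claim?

$116.75

Bill 1, $6,396: deductible takes $2,500, $3,896 remains; coinsurance $3,896 × 25% = $974. Cost to patient: $3,474. OOP to date $3,474.
Bill 2, $239: deductible met; 25% of $239 = $59.75. Cost to patient: $59.75. OOP to date $3,533.75.
Bill 3, $530: deductible met; 25% of $530 = $132.50. Patient owes $132.50 (running OOP $3,666.25).
Bill 4, $6,068: 25% coinsurance on $6,068 = $1,517. Cost to patient: $1,517. OOP to date $5,183.25.
Bill 5, $6,786: 25% coinsurance on $6,786 = $1,696.50. OOP would hit $6,879.75 > $5,300, so the cap limits the patient to $5,300 − $5,183.25 = $116.75.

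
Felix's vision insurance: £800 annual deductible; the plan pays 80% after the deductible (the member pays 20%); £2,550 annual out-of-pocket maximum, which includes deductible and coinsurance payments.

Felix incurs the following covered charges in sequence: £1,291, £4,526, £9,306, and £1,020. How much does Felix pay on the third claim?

£746.60

#1 (£1,291): £800 to deductible, leaving £491; 20% of £491 = £98.20. Member pays £898.20; OOP now £898.20.
#2 (£4,526): deductible already satisfied, so member's share is 20% × £4,526 = £905.20. Cost to member: £905.20. OOP to date £1,803.40.
#3 (£9,306): deductible already satisfied, so member's share is 20% × £9,306 = £1,861.20. Adding that to £1,803.40 gives £3,664.60, past the £2,550 cap; member pays only £2,550 − £1,803.40 = £746.60.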